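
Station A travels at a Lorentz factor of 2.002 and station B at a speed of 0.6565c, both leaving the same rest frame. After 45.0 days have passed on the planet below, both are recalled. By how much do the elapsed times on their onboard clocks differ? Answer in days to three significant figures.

|τ_A − τ_B| = 11.5 days

A: γ = 2.002; τ_A = 45.0/2.002 = 22.48 days.
B: γ = 1/√(1 − 0.6565²) = 1/√0.5690 = 1.326; τ_B = 45.0/1.326 = 33.94 days.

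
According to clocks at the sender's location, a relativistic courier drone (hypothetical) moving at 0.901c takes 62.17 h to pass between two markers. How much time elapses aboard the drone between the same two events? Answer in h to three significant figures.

τ = 27.0 h

γ = 1/√(1 − 0.901²) = 1/√0.1882 = 2.305
The interval measured at the sender's location is the dilated one; the clock aboard the drone measures the proper time τ = Δt/γ = 62.17/2.305 h.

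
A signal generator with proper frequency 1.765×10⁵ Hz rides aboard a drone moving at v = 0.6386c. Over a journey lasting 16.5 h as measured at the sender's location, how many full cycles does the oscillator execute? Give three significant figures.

γ = 1/√(1 − 0.6386²) = 1/√0.5922 = 1.299
The oscillator's own cycle count is N = f × τ where τ is the proper time aboard the drone. τ = Δt/γ = 16.5/1.299 = 12.70 h = 4.571×10⁴ s.
N = 1.765×10⁵ × 4.571×10⁴ = 8.068×10⁹.

N = 8.07×10⁹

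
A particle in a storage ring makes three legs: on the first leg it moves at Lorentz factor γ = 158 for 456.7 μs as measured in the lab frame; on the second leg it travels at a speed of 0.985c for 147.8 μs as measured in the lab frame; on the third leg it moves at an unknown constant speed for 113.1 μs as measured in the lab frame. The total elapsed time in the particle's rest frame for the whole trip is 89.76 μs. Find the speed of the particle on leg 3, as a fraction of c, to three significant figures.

Leg 1: γ = 158; τ_1 = 456.7/158.0 = 2.891 μs.
Leg 2: γ = 1/√(1 − 0.985²) = 1/√0.02977 = 5.795; τ_2 = 147.8/5.795 = 25.50 μs.
Leg 3: speed unknown; τ_3 = 113.1/γ_3.
Total proper time: 2.891 + 25.50 + τ_3 = 89.76, so τ_3 = 89.76 − 28.39 = 61.37 μs.
γ_3 = 113.1/61.37 = 1.843; β = √(1 − 1/γ²) = √0.7056.

β = 0.840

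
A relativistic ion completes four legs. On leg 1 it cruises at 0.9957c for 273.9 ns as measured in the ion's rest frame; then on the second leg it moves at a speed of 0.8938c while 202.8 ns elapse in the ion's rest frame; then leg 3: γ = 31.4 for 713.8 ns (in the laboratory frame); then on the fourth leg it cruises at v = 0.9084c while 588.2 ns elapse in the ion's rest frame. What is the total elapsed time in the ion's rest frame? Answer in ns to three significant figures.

τ = 1090 ns

Leg 1: 273.9 ns is already measured in the ion's rest frame.
Leg 2: 202.8 ns is already measured in the ion's rest frame.
Leg 3: γ = 31.4; τ_3 = 713.8/31.40 = 22.73 ns.
Leg 4: 588.2 ns is already measured in the ion's rest frame.
Total: 273.9 + 202.8 + 22.73 + 588.2 ns.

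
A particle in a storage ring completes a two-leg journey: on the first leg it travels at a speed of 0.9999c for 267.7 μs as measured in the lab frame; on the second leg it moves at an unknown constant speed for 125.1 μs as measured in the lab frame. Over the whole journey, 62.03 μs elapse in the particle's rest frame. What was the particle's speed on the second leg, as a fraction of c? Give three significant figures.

Leg 1: γ = 1/√(1 − 0.9999²) = 1/√2.000×10⁻⁴ = 70.71; τ_1 = 267.7/70.71 = 3.786 μs.
Leg 2: speed unknown; τ_2 = 125.1/γ_2.
Total proper time: 3.786 + τ_2 = 62.03, so τ_2 = 62.03 − 3.786 = 58.24 μs.
γ_2 = 125.1/58.24 = 2.148; β = √(1 − 1/γ²) = √0.7832.

β = 0.885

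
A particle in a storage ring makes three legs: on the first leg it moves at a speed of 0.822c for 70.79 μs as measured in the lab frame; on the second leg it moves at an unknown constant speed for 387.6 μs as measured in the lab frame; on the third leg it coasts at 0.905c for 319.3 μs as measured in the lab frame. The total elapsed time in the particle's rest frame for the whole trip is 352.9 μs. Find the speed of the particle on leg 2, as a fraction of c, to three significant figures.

Leg 1: γ = 1/√(1 − 0.822²) = 1/√0.3243 = 1.756; τ_1 = 70.79/1.756 = 40.31 μs.
Leg 2: speed unknown; τ_2 = 387.6/γ_2.
Leg 3: γ = 1/√(1 − 0.905²) = 1/√0.1810 = 2.351; τ_3 = 319.3/2.351 = 135.8 μs.
Total proper time: 40.31 + τ_2 + 135.8 = 352.9, so τ_2 = 352.9 − 176.1 = 176.8 μs.
γ_2 = 387.6/176.8 = 2.193; β = √(1 − 1/γ²) = √0.7920.

β = 0.890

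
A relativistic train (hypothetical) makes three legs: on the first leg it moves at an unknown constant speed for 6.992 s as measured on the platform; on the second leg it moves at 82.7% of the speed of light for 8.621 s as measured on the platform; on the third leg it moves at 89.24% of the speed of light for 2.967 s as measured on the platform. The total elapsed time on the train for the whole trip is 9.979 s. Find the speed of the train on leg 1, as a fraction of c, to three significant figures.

β = 0.840

Leg 1: speed unknown; τ_1 = 6.992/γ_1.
Leg 2: β = 0.827; γ = 1/√(1 − 0.827²) = 1/√0.3161 = 1.779; τ_2 = 8.621/1.779 = 4.847 s.
Leg 3: β = 0.8924; γ = 1/√(1 − 0.8924²) = 1/√0.2036 = 2.216; τ_3 = 2.967/2.216 = 1.339 s.
Total proper time: τ_1 + 4.847 + 1.339 = 9.979, so τ_1 = 9.979 − 6.186 = 3.793 s.
γ_1 = 6.992/3.793 = 1.843; β = √(1 − 1/γ²) = √0.7057.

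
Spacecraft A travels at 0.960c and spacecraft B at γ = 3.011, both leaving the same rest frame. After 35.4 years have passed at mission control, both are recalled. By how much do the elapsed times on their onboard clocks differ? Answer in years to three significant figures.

|τ_A − τ_B| = 1.84 years

A: γ = 1/√(1 − 0.960²) = 25/7 ≈ 3.571; τ_A = 35.4/3.571 = 9.912 years.
B: γ = 3.011; τ_B = 35.4/3.011 = 11.76 years.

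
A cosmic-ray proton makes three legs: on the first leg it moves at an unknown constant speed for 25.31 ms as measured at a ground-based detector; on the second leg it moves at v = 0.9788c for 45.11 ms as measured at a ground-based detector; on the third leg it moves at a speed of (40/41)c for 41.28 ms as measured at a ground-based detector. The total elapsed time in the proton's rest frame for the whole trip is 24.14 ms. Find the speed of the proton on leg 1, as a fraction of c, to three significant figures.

β = 0.973

Leg 1: speed unknown; τ_1 = 25.31/γ_1.
Leg 2: γ = 1/√(1 − 0.9788²) = 1/√0.04195 = 4.882; τ_2 = 45.11/4.882 = 9.239 ms.
Leg 3: γ = 1/√(1 − (40/41)²) = 41/9 ≈ 4.556; τ_3 = 41.28/4.556 = 9.061 ms.
Total proper time: τ_1 + 9.239 + 9.061 = 24.14, so τ_1 = 24.14 − 18.30 = 5.839 ms.
γ_1 = 25.31/5.839 = 4.335; β = √(1 − 1/γ²) = √0.9468.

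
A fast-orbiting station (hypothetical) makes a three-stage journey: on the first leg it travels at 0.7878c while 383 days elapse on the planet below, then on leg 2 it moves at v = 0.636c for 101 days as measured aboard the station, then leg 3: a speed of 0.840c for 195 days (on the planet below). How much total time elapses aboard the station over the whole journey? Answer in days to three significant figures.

τ = 443 days

Leg 1: γ = 1/√(1 − 0.7878²) = 1/√0.3794 = 1.624; τ_1 = 383/1.624 = 235.9 days.
Leg 2: 101 days is already measured aboard the station.
Leg 3: γ = 1/√(1 − 0.840²) = 1/√0.2944 = 1.843; τ_3 = 195/1.843 = 105.8 days.
Total: 235.9 + 101.0 + 105.8 days.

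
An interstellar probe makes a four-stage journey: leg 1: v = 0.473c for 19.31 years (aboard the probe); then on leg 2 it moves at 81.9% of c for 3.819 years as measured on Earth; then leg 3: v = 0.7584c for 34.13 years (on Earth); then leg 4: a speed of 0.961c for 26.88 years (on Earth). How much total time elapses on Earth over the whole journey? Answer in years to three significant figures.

Leg 1: γ = 1/√(1 − 0.473²) = 1/√0.7763 = 1.135; Δt_1 = 1.135 × 19.31 = 21.92 years.
Leg 2: 3.819 years is already measured on Earth.
Leg 3: 34.13 years is already measured on Earth.
Leg 4: 26.88 years is already measured on Earth.
Total: 21.92 + 3.819 + 34.13 + 26.88 years.

Δt = 86.7 years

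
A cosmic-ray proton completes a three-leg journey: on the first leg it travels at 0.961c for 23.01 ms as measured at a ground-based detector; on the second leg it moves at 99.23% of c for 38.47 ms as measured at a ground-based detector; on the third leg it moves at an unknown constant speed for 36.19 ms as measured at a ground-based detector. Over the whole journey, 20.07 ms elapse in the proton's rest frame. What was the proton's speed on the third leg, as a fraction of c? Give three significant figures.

Leg 1: γ = 1/√(1 − 0.961²) = 1/√0.07648 = 3.616; τ_1 = 23.01/3.616 = 6.363 ms.
Leg 2: β = 0.9923; γ = 1/√(1 − 0.9923²) = 1/√0.01534 = 8.074; τ_2 = 38.47/8.074 = 4.765 ms.
Leg 3: speed unknown; τ_3 = 36.19/γ_3.
Total proper time: 6.363 + 4.765 + τ_3 = 20.07, so τ_3 = 20.07 − 11.13 = 8.942 ms.
γ_3 = 36.19/8.942 = 4.047; β = √(1 − 1/γ²) = √0.9390.

β = 0.969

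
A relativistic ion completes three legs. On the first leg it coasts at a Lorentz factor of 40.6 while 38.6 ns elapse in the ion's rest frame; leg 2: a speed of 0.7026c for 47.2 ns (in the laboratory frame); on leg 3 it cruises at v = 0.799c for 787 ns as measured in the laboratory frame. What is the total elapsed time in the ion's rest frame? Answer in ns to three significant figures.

τ = 545 ns

Leg 1: 38.6 ns is already measured in the ion's rest frame.
Leg 2: γ = 1/√(1 − 0.7026²) = 1/√0.5064 = 1.405; τ_2 = 47.2/1.405 = 33.59 ns.
Leg 3: γ = 1/√(1 − 0.799²) = 1/√0.3616 = 1.663; τ_3 = 787/1.663 = 473.2 ns.
Total: 38.60 + 33.59 + 473.2 ns.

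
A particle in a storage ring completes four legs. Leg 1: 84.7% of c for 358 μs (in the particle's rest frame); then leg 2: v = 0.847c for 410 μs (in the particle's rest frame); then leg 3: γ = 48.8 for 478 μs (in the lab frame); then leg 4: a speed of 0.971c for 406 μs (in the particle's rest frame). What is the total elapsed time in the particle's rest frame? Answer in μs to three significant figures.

τ = 1180 μs

Leg 1: 358 μs is already measured in the particle's rest frame.
Leg 2: 410 μs is already measured in the particle's rest frame.
Leg 3: γ = 48.8; τ_3 = 478/48.80 = 9.795 μs.
Leg 4: 406 μs is already measured in the particle's rest frame.
Total: 358.0 + 410.0 + 9.795 + 406.0 μs.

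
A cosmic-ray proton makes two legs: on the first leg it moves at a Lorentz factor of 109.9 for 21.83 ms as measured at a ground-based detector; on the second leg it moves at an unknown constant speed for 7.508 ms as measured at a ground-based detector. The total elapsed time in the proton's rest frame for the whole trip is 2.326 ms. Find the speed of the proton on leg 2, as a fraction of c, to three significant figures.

Leg 1: γ = 109.9; τ_1 = 21.83/109.9 = 0.1986 ms.
Leg 2: speed unknown; τ_2 = 7.508/γ_2.
Total proper time: 0.1986 + τ_2 = 2.326, so τ_2 = 2.326 − 0.1986 = 2.127 ms.
γ_2 = 7.508/2.127 = 3.529; β = √(1 − 1/γ²) = √0.9197.

β = 0.959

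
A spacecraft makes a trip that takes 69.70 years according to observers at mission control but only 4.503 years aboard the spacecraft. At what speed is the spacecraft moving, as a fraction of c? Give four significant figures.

v = 0.9979c

The proper time is measured aboard the spacecraft (both events occur at the spacecraft's location); Δt is measured at mission control. γ = Δt/τ = 69.70/4.503 = 15.48.
β = √(1 − 1/γ²) = √(1 − 0.004174) = √0.9958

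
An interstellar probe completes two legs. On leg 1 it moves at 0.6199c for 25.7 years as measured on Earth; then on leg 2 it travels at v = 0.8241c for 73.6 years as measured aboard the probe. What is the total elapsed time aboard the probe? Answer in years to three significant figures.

Leg 1: γ = 1/√(1 − 0.6199²) = 1/√0.6157 = 1.274; τ_1 = 25.7/1.274 = 20.17 years.
Leg 2: 73.6 years is already measured aboard the probe.
Total: 20.17 + 73.60 years.

τ = 93.8 years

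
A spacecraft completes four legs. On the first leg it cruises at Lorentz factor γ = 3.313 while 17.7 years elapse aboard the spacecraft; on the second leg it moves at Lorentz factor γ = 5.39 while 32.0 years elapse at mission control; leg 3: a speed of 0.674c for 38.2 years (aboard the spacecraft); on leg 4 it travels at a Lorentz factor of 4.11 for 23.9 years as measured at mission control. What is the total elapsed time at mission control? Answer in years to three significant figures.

Δt = 166 years

Leg 1: γ = 3.313; Δt_1 = 3.313 × 17.7 = 58.64 years.
Leg 2: 32.0 years is already measured at mission control.
Leg 3: γ = 1/√(1 − 0.674²) = 1/√0.5457 = 1.354; Δt_3 = 1.354 × 38.2 = 51.71 years.
Leg 4: 23.9 years is already measured at mission control.
Total: 58.64 + 32.00 + 51.71 + 23.90 years.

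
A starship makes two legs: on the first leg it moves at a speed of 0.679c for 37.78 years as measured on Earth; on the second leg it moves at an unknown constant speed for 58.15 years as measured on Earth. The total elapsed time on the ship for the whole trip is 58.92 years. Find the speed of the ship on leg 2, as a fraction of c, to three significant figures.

β = 0.844

Leg 1: γ = 1/√(1 − 0.679²) = 1/√0.5390 = 1.362; τ_1 = 37.78/1.362 = 27.74 years.
Leg 2: speed unknown; τ_2 = 58.15/γ_2.
Total proper time: 27.74 + τ_2 = 58.92, so τ_2 = 58.92 − 27.74 = 31.18 years.
γ_2 = 58.15/31.18 = 1.865; β = √(1 − 1/γ²) = √0.7124.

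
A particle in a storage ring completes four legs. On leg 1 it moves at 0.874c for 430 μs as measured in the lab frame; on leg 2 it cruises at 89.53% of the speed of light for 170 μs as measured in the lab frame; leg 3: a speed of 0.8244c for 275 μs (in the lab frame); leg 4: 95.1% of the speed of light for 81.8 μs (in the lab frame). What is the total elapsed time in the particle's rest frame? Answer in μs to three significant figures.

Leg 1: γ = 1/√(1 − 0.874²) = 1/√0.2361 = 2.058; τ_1 = 430/2.058 = 208.9 μs.
Leg 2: β = 0.8953; γ = 1/√(1 − 0.8953²) = 1/√0.1984 = 2.245; τ_2 = 170/2.245 = 75.73 μs.
Leg 3: γ = 1/√(1 − 0.8244²) = 1/√0.3204 = 1.767; τ_3 = 275/1.767 = 155.7 μs.
Leg 4: β = 0.951; γ = 1/√(1 − 0.951²) = 1/√0.09560 = 3.234; τ_4 = 81.8/3.234 = 25.29 μs.
Total: 208.9 + 75.73 + 155.7 + 25.29 μs.

τ = 466 μs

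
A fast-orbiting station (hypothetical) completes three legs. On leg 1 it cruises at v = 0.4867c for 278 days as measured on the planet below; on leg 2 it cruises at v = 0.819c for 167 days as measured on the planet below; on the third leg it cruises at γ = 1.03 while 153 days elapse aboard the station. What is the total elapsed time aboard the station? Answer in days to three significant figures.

τ = 492 days

Leg 1: γ = 1/√(1 − 0.4867²) = 1/√0.7631 = 1.145; τ_1 = 278/1.145 = 242.9 days.
Leg 2: γ = 1/√(1 − 0.819²) = 1/√0.3292 = 1.743; τ_2 = 167/1.743 = 95.82 days.
Leg 3: 153 days is already measured aboard the station.
Total: 242.9 + 95.82 + 153.0 days.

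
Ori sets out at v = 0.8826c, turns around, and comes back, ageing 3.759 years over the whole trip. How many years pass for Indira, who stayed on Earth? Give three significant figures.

γ = 1/√(1 − 0.8826²) = 1/√0.2210 = 2.127
Earth-frame duration is the dilated interval: Δt = γτ = 2.127 × 3.759 years.

Δt = 8.00 years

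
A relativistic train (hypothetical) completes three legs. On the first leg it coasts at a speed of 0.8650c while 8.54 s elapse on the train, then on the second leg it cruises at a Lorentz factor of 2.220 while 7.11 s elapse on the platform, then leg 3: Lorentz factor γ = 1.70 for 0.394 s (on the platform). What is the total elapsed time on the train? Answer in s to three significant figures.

Leg 1: 8.54 s is already measured on the train.
Leg 2: γ = 2.220; τ_2 = 7.11/2.220 = 3.203 s.
Leg 3: γ = 1.70; τ_3 = 0.394/1.700 = 0.2318 s.
Total: 8.540 + 3.203 + 0.2318 s.

τ = 12.0 s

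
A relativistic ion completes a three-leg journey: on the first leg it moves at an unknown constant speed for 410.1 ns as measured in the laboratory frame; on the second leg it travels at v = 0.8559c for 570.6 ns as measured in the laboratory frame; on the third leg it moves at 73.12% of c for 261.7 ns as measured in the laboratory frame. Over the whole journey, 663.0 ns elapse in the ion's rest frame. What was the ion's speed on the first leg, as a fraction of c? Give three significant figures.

β = 0.887

Leg 1: speed unknown; τ_1 = 410.1/γ_1.
Leg 2: γ = 1/√(1 − 0.8559²) = 1/√0.2674 = 1.934; τ_2 = 570.6/1.934 = 295.1 ns.
Leg 3: β = 0.7312; γ = 1/√(1 − 0.7312²) = 1/√0.4653 = 1.466; τ_3 = 261.7/1.466 = 178.5 ns.
Total proper time: τ_1 + 295.1 + 178.5 = 663.0, so τ_1 = 663.0 − 473.6 = 189.4 ns.
γ_1 = 410.1/189.4 = 2.165; β = √(1 − 1/γ²) = √0.7867.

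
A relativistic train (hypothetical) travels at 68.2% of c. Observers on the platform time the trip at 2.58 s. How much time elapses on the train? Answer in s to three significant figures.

τ = 1.89 s

β = 0.682; γ = 1/√(1 − 0.682²) = 1/√0.5349 = 1.367
The interval measured on the platform is the dilated one; the clock on the train measures the proper time τ = Δt/γ = 2.58/1.367 s.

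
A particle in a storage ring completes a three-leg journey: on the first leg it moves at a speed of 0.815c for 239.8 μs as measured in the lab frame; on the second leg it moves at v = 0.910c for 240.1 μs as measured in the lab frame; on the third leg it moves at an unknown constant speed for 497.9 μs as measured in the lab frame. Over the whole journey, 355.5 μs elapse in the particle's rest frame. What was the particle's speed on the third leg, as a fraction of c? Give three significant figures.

Leg 1: γ = 1/√(1 − 0.815²) = 1/√0.3358 = 1.726; τ_1 = 239.8/1.726 = 139.0 μs.
Leg 2: γ = 1/√(1 − 0.910²) = 1/√0.1719 = 2.412; τ_2 = 240.1/2.412 = 99.55 μs.
Leg 3: speed unknown; τ_3 = 497.9/γ_3.
Total proper time: 139.0 + 99.55 + τ_3 = 355.5, so τ_3 = 355.5 − 238.5 = 117.0 μs.
γ_3 = 497.9/117.0 = 4.256; β = √(1 − 1/γ²) = √0.9448.

β = 0.972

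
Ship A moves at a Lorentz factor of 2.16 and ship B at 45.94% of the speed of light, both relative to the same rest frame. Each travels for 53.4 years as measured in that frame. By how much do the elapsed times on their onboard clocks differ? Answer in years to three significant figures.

|τ_A − τ_B| = 22.7 years

A: γ = 2.16; τ_A = 53.4/2.160 = 24.72 years.
B: β = 0.4594; γ = 1/√(1 − 0.4594²) = 1/√0.7890 = 1.126; τ_B = 53.4/1.126 = 47.43 years.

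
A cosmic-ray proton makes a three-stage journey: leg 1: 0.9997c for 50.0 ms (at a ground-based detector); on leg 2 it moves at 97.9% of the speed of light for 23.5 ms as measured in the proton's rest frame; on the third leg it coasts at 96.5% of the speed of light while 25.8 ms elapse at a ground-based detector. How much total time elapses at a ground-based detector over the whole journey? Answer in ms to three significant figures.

Leg 1: 50.0 ms is already measured at a ground-based detector.
Leg 2: β = 0.979; γ = 1/√(1 − 0.979²) = 1/√0.04156 = 4.905; Δt_2 = 4.905 × 23.5 = 115.3 ms.
Leg 3: 25.8 ms is already measured at a ground-based detector.
Total: 50.00 + 115.3 + 25.80 ms.

Δt = 191 ms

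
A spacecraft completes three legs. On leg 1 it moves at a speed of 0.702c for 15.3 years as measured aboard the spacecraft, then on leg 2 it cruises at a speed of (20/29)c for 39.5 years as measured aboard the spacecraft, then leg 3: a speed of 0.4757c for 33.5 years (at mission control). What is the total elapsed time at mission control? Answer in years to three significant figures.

Leg 1: γ = 1/√(1 − 0.702²) = 1/√0.5072 = 1.404; Δt_1 = 1.404 × 15.3 = 21.48 years.
Leg 2: γ = 1/√(1 − (20/29)²) = 29/21 ≈ 1.381; Δt_2 = 1.381 × 39.5 = 54.55 years.
Leg 3: 33.5 years is already measured at mission control.
Total: 21.48 + 54.55 + 33.50 years.

Δt = 110 years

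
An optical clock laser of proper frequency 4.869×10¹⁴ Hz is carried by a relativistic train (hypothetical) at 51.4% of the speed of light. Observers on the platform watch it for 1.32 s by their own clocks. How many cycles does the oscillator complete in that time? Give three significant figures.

β = 0.514; γ = 1/√(1 − 0.514²) = 1/√0.7358 = 1.166
During 1.32 s of lab time, the oscillator's proper time advances by τ = Δt/γ = 1.32/1.166 = 1.132 s = 1.132×10⁰ s.
N = f × τ = 4.869×10¹⁴ × 1.132×10⁰ = 5.513×10¹⁴.

N = 5.51×10¹⁴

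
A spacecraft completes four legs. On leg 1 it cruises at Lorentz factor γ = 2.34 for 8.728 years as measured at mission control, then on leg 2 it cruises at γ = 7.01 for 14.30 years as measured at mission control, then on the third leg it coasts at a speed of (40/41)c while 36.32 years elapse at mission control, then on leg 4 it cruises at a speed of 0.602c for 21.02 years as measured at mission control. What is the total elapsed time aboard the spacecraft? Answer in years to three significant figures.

Leg 1: γ = 2.34; τ_1 = 8.728/2.340 = 3.730 years.
Leg 2: γ = 7.01; τ_2 = 14.30/7.010 = 2.040 years.
Leg 3: γ = 1/√(1 − (40/41)²) = 41/9 ≈ 4.556; τ_3 = 36.32/4.556 = 7.973 years.
Leg 4: γ = 1/√(1 − 0.602²) = 1/√0.6376 = 1.252; τ_4 = 21.02/1.252 = 16.78 years.
Total: 3.730 + 2.040 + 7.973 + 16.78 years.

τ = 30.5 years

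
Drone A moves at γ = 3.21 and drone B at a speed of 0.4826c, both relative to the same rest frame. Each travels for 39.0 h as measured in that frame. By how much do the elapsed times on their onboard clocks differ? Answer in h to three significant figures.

|τ_A − τ_B| = 22.0 h

A: γ = 3.21; τ_A = 39.0/3.210 = 12.15 h.
B: γ = 1/√(1 − 0.4826²) = 1/√0.7671 = 1.142; τ_B = 39.0/1.142 = 34.16 h.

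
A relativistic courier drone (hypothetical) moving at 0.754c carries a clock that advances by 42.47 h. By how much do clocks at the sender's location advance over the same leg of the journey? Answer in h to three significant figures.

γ = 1/√(1 − 0.754²) = 1/√0.4315 = 1.522
The interval measured aboard the drone is the proper time (both events occur at the same place in that frame); the lab-frame interval is Δt = γτ = 1.522 × 42.47 h.

Δt = 64.7 h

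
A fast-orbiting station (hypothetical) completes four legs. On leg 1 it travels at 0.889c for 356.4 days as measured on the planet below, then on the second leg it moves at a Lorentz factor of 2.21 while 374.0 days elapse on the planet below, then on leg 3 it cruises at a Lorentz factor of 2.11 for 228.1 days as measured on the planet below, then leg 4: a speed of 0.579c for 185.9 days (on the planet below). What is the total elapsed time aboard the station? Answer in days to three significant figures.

τ = 592 days

Leg 1: γ = 1/√(1 − 0.889²) = 1/√0.2097 = 2.184; τ_1 = 356.4/2.184 = 163.2 days.
Leg 2: γ = 2.21; τ_2 = 374.0/2.210 = 169.2 days.
Leg 3: γ = 2.11; τ_3 = 228.1/2.110 = 108.1 days.
Leg 4: γ = 1/√(1 − 0.579²) = 1/√0.6648 = 1.227; τ_4 = 185.9/1.227 = 151.6 days.
Total: 163.2 + 169.2 + 108.1 + 151.6 days.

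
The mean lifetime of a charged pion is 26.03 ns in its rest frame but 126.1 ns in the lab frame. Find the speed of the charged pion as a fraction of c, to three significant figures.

v = 0.978c

γ = Δt/τ₀ = 126.1/26.03 = 4.844
β = √(1 − 1/γ²) = √(1 − 0.04261) = √0.9574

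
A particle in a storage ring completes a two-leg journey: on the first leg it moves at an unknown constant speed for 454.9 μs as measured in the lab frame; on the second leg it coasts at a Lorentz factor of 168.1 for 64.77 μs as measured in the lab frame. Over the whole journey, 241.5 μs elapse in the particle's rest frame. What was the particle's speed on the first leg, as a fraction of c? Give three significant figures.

Leg 1: speed unknown; τ_1 = 454.9/γ_1.
Leg 2: γ = 168.1; τ_2 = 64.77/168.1 = 0.3853 μs.
Total proper time: τ_1 + 0.3853 = 241.5, so τ_1 = 241.5 − 0.3853 = 241.1 μs.
γ_1 = 454.9/241.1 = 1.887; β = √(1 − 1/γ²) = √0.7191.

β = 0.848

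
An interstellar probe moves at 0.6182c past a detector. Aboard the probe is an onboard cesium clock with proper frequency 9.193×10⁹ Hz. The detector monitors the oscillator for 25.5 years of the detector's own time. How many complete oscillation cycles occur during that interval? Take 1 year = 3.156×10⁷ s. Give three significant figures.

N = 5.82×10¹⁸

γ = 1/√(1 − 0.6182²) = 1/√0.6178 = 1.272
During 25.5 years of lab time, the oscillator's proper time advances by τ = Δt/γ = 25.5/1.272 = 20.04 years = 6.326×10⁸ s.
N = f × τ = 9.193×10⁹ × 6.326×10⁸ = 5.815×10¹⁸.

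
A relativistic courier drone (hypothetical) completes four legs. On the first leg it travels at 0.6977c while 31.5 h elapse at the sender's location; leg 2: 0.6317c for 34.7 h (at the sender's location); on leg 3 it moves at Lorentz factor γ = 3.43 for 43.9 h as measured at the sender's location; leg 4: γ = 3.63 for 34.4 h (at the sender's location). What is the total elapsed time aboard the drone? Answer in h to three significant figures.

Leg 1: γ = 1/√(1 − 0.6977²) = 1/√0.5132 = 1.396; τ_1 = 31.5/1.396 = 22.57 h.
Leg 2: γ = 1/√(1 − 0.6317²) = 1/√0.6010 = 1.290; τ_2 = 34.7/1.290 = 26.90 h.
Leg 3: γ = 3.43; τ_3 = 43.9/3.430 = 12.80 h.
Leg 4: γ = 3.63; τ_4 = 34.4/3.630 = 9.477 h.
Total: 22.57 + 26.90 + 12.80 + 9.477 h.

τ = 71.7 h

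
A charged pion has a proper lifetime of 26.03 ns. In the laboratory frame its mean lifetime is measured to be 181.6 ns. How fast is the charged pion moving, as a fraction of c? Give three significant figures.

γ = Δt/τ₀ = 181.6/26.03 = 6.977
β = √(1 − 1/γ²) = √(1 − 0.02055) = √0.9795

β = 0.990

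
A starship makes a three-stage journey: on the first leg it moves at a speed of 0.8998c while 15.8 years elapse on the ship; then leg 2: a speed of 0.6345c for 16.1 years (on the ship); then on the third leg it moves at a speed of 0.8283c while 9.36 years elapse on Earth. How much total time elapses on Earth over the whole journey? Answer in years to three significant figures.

Leg 1: γ = 1/√(1 − 0.8998²) = 1/√0.1904 = 2.292; Δt_1 = 2.292 × 15.8 = 36.21 years.
Leg 2: γ = 1/√(1 − 0.6345²) = 1/√0.5974 = 1.294; Δt_2 = 1.294 × 16.1 = 20.83 years.
Leg 3: 9.36 years is already measured on Earth.
Total: 36.21 + 20.83 + 9.360 years.

Δt = 66.4 years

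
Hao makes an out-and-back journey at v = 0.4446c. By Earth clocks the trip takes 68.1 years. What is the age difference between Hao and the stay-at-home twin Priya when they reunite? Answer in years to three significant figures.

γ = 1/√(1 − 0.4446²) = 1/√0.8023 = 1.116
Hao's elapsed proper time: τ = 68.1/1.116 = 61.00 years.
Age gap = Δt − τ = 68.1 − 61.00 years.

Δt − τ = 7.10 years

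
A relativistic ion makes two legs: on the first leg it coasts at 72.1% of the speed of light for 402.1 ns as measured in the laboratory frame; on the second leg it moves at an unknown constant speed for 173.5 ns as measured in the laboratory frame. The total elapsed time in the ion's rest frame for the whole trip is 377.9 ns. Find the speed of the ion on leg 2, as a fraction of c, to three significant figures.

β = 0.820

Leg 1: β = 0.721; γ = 1/√(1 − 0.721²) = 1/√0.4802 = 1.443; τ_1 = 402.1/1.443 = 278.6 ns.
Leg 2: speed unknown; τ_2 = 173.5/γ_2.
Total proper time: 278.6 + τ_2 = 377.9, so τ_2 = 377.9 − 278.6 = 99.27 ns.
γ_2 = 173.5/99.27 = 1.748; β = √(1 − 1/γ²) = √0.6726.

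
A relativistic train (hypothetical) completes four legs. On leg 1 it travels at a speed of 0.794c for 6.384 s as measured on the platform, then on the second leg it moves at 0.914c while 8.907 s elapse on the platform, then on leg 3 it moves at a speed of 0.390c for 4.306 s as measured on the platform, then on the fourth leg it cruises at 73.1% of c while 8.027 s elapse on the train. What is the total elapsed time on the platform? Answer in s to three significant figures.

Leg 1: 6.384 s is already measured on the platform.
Leg 2: 8.907 s is already measured on the platform.
Leg 3: 4.306 s is already measured on the platform.
Leg 4: β = 0.731; γ = 1/√(1 − 0.731²) = 1/√0.4656 = 1.465; Δt_4 = 1.465 × 8.027 = 11.76 s.
Total: 6.384 + 8.907 + 4.306 + 11.76 s.

Δt = 31.4 s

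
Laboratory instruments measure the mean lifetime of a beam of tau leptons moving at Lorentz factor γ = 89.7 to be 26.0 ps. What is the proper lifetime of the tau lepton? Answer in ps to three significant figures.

τ₀ = 0.290 ps

γ = 89.7
The lab-frame lifetime is the dilated interval; the proper lifetime is τ₀ = Δt/γ = 26.0/89.70 ps.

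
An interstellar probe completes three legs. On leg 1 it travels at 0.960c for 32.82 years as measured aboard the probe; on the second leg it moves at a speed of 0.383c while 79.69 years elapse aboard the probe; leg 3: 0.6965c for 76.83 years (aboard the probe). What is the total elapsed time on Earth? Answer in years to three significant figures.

Δt = 311 years

Leg 1: γ = 1/√(1 − 0.960²) = 25/7 ≈ 3.571; Δt_1 = 3.571 × 32.82 = 117.2 years.
Leg 2: γ = 1/√(1 − 0.383²) = 1/√0.8533 = 1.083; Δt_2 = 1.083 × 79.69 = 86.27 years.
Leg 3: γ = 1/√(1 − 0.6965²) = 1/√0.5149 = 1.394; Δt_3 = 1.394 × 76.83 = 107.1 years.
Total: 117.2 + 86.27 + 107.1 years.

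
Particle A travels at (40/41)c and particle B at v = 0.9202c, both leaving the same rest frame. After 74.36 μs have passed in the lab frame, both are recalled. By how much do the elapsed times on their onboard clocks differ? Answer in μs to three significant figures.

|τ_A − τ_B| = 12.8 μs

A: γ = 1/√(1 − (40/41)²) = 41/9 ≈ 4.556; τ_A = 74.36/4.556 = 16.32 μs.
B: γ = 1/√(1 − 0.9202²) = 1/√0.1532 = 2.555; τ_B = 74.36/2.555 = 29.11 μs.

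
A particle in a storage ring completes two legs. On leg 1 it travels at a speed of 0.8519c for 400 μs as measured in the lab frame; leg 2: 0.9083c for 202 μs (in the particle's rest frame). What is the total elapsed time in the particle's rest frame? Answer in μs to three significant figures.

Leg 1: γ = 1/√(1 − 0.8519²) = 1/√0.2743 = 1.909; τ_1 = 400/1.909 = 209.5 μs.
Leg 2: 202 μs is already measured in the particle's rest frame.
Total: 209.5 + 202.0 μs.

τ = 411 μs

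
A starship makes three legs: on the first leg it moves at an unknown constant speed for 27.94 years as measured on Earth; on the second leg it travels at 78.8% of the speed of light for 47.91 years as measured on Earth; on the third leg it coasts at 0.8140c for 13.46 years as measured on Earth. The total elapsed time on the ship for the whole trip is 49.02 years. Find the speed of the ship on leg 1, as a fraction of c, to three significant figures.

β = 0.908

Leg 1: speed unknown; τ_1 = 27.94/γ_1.
Leg 2: β = 0.788; γ = 1/√(1 − 0.788²) = 1/√0.3791 = 1.624; τ_2 = 47.91/1.624 = 29.50 years.
Leg 3: γ = 1/√(1 − 0.8140²) = 1/√0.3374 = 1.722; τ_3 = 13.46/1.722 = 7.818 years.
Total proper time: τ_1 + 29.50 + 7.818 = 49.02, so τ_1 = 49.02 − 37.32 = 11.70 years.
γ_1 = 27.94/11.70 = 2.387; β = √(1 − 1/γ²) = √0.8245.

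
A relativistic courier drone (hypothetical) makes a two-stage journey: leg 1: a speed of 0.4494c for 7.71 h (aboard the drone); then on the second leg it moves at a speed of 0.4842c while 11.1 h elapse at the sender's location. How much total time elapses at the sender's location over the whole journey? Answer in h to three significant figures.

Δt = 19.7 h

Leg 1: γ = 1/√(1 − 0.4494²) = 1/√0.7980 = 1.119; Δt_1 = 1.119 × 7.71 = 8.631 h.
Leg 2: 11.1 h is already measured at the sender's location.
Total: 8.631 + 11.10 h.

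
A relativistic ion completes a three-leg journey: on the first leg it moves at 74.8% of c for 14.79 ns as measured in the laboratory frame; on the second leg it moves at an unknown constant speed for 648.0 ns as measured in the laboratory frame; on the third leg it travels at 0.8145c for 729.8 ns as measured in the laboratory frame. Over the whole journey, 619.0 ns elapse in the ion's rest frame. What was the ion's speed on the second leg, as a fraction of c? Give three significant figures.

Leg 1: β = 0.748; γ = 1/√(1 − 0.748²) = 1/√0.4405 = 1.507; τ_1 = 14.79/1.507 = 9.816 ns.
Leg 2: speed unknown; τ_2 = 648.0/γ_2.
Leg 3: γ = 1/√(1 − 0.8145²) = 1/√0.3366 = 1.724; τ_3 = 729.8/1.724 = 423.4 ns.
Total proper time: 9.816 + τ_2 + 423.4 = 619.0, so τ_2 = 619.0 − 433.2 = 185.8 ns.
γ_2 = 648.0/185.8 = 3.488; β = √(1 − 1/γ²) = √0.9178.

β = 0.958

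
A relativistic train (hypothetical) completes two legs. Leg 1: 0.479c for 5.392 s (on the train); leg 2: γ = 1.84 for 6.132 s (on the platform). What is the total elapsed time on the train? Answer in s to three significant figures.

Leg 1: 5.392 s is already measured on the train.
Leg 2: γ = 1.84; τ_2 = 6.132/1.840 = 3.333 s.
Total: 5.392 + 3.333 s.

τ = 8.72 s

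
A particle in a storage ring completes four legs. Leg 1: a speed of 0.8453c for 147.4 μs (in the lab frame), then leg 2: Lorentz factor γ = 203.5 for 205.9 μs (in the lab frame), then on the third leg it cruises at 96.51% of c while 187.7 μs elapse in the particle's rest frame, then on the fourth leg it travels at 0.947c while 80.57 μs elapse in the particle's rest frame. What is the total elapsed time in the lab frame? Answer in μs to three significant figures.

Leg 1: 147.4 μs is already measured in the lab frame.
Leg 2: 205.9 μs is already measured in the lab frame.
Leg 3: β = 0.9651; γ = 1/√(1 − 0.9651²) = 1/√0.06858 = 3.819; Δt_3 = 3.819 × 187.7 = 716.7 μs.
Leg 4: γ = 1/√(1 − 0.947²) = 1/√0.1032 = 3.113; Δt_4 = 3.113 × 80.57 = 250.8 μs.
Total: 147.4 + 205.9 + 716.7 + 250.8 μs.

Δt = 1320 μs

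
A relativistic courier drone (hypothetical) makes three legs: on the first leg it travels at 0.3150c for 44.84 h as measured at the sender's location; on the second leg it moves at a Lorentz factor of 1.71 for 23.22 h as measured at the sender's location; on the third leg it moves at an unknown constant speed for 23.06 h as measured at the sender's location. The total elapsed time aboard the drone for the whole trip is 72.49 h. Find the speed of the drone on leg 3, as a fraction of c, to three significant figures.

β = 0.705

Leg 1: γ = 1/√(1 − 0.3150²) = 1/√0.9008 = 1.054; τ_1 = 44.84/1.054 = 42.56 h.
Leg 2: γ = 1.71; τ_2 = 23.22/1.710 = 13.58 h.
Leg 3: speed unknown; τ_3 = 23.06/γ_3.
Total proper time: 42.56 + 13.58 + τ_3 = 72.49, so τ_3 = 72.49 − 56.14 = 16.35 h.
γ_3 = 23.06/16.35 = 1.410; β = √(1 − 1/γ²) = √0.4971.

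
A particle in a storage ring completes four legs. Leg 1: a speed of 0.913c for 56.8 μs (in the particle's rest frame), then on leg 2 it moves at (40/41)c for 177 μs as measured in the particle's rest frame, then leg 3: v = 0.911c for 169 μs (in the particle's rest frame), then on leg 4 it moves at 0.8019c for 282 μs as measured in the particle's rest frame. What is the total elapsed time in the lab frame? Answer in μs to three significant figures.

Δt = 1830 μs

Leg 1: γ = 1/√(1 − 0.913²) = 1/√0.1664 = 2.451; Δt_1 = 2.451 × 56.8 = 139.2 μs.
Leg 2: γ = 1/√(1 − (40/41)²) = 41/9 ≈ 4.556; Δt_2 = 4.556 × 177 = 806.3 μs.
Leg 3: γ = 1/√(1 − 0.911²) = 1/√0.1701 = 2.425; Δt_3 = 2.425 × 169 = 409.8 μs.
Leg 4: γ = 1/√(1 − 0.8019²) = 1/√0.3570 = 1.674; Δt_4 = 1.674 × 282 = 472.0 μs.
Total: 139.2 + 806.3 + 409.8 + 472.0 μs.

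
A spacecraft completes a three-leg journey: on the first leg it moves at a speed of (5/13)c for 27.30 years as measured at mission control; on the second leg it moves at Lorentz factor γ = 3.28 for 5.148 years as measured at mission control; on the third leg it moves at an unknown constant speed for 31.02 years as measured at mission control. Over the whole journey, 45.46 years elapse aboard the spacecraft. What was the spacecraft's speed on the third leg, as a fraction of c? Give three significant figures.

Leg 1: γ = 1/√(1 − (5/13)²) = 13/12 ≈ 1.083; τ_1 = 27.30/1.083 = 25.20 years.
Leg 2: γ = 3.28; τ_2 = 5.148/3.280 = 1.570 years.
Leg 3: speed unknown; τ_3 = 31.02/γ_3.
Total proper time: 25.20 + 1.570 + τ_3 = 45.46, so τ_3 = 45.46 − 26.77 = 18.69 years.
γ_3 = 31.02/18.69 = 1.660; β = √(1 − 1/γ²) = √0.6370.

β = 0.798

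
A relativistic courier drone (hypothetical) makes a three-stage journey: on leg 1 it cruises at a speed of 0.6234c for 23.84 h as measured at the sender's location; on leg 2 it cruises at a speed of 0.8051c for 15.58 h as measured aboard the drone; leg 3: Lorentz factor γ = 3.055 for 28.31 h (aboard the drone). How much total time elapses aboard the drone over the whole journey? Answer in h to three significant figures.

τ = 62.5 h

Leg 1: γ = 1/√(1 − 0.6234²) = 1/√0.6114 = 1.279; τ_1 = 23.84/1.279 = 18.64 h.
Leg 2: 15.58 h is already measured aboard the drone.
Leg 3: 28.31 h is already measured aboard the drone.
Total: 18.64 + 15.58 + 28.31 h.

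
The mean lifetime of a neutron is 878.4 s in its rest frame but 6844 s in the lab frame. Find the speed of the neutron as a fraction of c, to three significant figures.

v = 0.992c

γ = Δt/τ₀ = 6844/878.4 = 7.791
β = √(1 − 1/γ²) = √(1 − 0.01647) = √0.9835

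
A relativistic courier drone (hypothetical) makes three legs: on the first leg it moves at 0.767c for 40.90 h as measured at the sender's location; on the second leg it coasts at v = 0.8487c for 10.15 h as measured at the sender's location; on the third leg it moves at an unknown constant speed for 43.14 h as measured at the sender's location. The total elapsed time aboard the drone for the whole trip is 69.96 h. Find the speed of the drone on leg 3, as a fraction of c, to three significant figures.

Leg 1: γ = 1/√(1 − 0.767²) = 1/√0.4117 = 1.558; τ_1 = 40.90/1.558 = 26.24 h.
Leg 2: γ = 1/√(1 − 0.8487²) = 1/√0.2797 = 1.891; τ_2 = 10.15/1.891 = 5.368 h.
Leg 3: speed unknown; τ_3 = 43.14/γ_3.
Total proper time: 26.24 + 5.368 + τ_3 = 69.96, so τ_3 = 69.96 − 31.61 = 38.35 h.
γ_3 = 43.14/38.35 = 1.125; β = √(1 − 1/γ²) = √0.2098.

β = 0.458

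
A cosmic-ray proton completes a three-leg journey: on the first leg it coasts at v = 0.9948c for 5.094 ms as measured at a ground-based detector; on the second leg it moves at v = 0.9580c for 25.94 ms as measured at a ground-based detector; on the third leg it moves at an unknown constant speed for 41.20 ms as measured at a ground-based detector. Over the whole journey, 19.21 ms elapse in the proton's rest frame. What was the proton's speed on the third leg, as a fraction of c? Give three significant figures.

β = 0.962

Leg 1: γ = 1/√(1 − 0.9948²) = 1/√0.01037 = 9.819; τ_1 = 5.094/9.819 = 0.5188 ms.
Leg 2: γ = 1/√(1 − 0.9580²) = 1/√0.08224 = 3.487; τ_2 = 25.94/3.487 = 7.439 ms.
Leg 3: speed unknown; τ_3 = 41.20/γ_3.
Total proper time: 0.5188 + 7.439 + τ_3 = 19.21, so τ_3 = 19.21 − 7.958 = 11.25 ms.
γ_3 = 41.20/11.25 = 3.661; β = √(1 − 1/γ²) = √0.9254.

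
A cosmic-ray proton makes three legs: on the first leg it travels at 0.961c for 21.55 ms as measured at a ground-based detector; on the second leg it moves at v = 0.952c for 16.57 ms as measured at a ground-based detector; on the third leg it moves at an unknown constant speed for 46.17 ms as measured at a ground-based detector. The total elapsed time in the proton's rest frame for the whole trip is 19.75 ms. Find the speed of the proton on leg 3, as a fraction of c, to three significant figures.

Leg 1: γ = 1/√(1 − 0.961²) = 1/√0.07648 = 3.616; τ_1 = 21.55/3.616 = 5.960 ms.
Leg 2: γ = 1/√(1 − 0.952²) = 1/√0.09370 = 3.267; τ_2 = 16.57/3.267 = 5.072 ms.
Leg 3: speed unknown; τ_3 = 46.17/γ_3.
Total proper time: 5.960 + 5.072 + τ_3 = 19.75, so τ_3 = 19.75 − 11.03 = 8.718 ms.
γ_3 = 46.17/8.718 = 5.296; β = √(1 − 1/γ²) = √0.9643.

β = 0.982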